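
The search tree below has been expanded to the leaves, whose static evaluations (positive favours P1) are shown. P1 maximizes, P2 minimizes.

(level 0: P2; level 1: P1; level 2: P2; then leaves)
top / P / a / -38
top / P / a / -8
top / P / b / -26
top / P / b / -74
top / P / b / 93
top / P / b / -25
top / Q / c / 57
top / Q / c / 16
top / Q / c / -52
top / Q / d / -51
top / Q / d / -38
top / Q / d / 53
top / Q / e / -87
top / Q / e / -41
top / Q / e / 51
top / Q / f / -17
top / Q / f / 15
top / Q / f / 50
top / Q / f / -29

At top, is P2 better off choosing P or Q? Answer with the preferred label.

a (P2): min(-38, -8) = -38
b (P2): min(-26, -74, 93, -25) = -74
P (P1): max(-38, -74) = -38
c (P2): min(57, 16, -52) = -52
d (P2): min(-51, -38, 53) = -51
e (P2): min(-87, -41, 51) = -87
f (P2): min(-17, 15, 50, -29) = -29
Q (P1): max(-52, -51, -87, -29) = -29
P2 prefers the lower value; P=-38, Q=-29. P is better since -38 < -29.

P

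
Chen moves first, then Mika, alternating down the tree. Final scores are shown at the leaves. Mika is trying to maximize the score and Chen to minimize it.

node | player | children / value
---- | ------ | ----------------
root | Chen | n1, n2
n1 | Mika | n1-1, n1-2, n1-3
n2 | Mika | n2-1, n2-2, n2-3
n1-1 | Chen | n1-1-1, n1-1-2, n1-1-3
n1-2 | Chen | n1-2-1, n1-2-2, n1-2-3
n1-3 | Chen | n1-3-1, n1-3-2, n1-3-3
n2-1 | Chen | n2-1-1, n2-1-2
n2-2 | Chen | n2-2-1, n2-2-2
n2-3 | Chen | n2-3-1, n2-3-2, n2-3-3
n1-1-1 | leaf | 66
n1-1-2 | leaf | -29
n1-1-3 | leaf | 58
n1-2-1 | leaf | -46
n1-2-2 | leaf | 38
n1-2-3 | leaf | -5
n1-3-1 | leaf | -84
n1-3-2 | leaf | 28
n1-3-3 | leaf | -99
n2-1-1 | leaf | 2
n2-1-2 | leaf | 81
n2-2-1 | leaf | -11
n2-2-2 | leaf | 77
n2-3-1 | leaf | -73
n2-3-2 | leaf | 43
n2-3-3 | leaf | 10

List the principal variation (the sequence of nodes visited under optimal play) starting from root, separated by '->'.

root -> n1 -> n1-1 -> n1-1-2

n1-1 (Chen): min(66, -29, 58) = -29
n1-2 (Chen): min(-46, 38, -5) = -46
n1-3 (Chen): min(-84, 28, -99) = -99
n1 (Mika): max(-29, -46, -99) = -29
n2-1 (Chen): min(2, 81) = 2
n2-2 (Chen): min(-11, 77) = -11
n2-3 (Chen): min(-73, 43, 10) = -73
n2 (Mika): max(2, -11, -73) = 2
root (Chen): min(-29, 2) = -29
At root, Chen picks n1 (lowest: -29).
At n1, Mika picks n1-1 (highest: -29).
At n1-1, Chen picks n1-1-2 (lowest: -29).
Terminal value -29.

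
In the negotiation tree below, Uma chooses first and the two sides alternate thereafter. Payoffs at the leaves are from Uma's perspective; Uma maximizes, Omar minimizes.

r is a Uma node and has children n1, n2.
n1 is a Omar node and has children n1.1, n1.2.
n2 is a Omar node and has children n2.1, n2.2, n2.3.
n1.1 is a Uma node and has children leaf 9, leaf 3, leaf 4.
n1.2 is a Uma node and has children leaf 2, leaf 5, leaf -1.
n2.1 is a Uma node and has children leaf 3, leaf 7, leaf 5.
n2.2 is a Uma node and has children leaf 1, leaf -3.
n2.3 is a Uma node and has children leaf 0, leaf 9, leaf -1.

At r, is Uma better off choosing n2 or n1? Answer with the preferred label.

n2.1 (Uma): max(3, 7, 5) = 7
n2.2 (Uma): max(1, -3) = 1
n2.3 (Uma): max(0, 9, -1) = 9
n2 (Omar): min(7, 1, 9) = 1
n1.1 (Uma): max(9, 3, 4) = 9
n1.2 (Uma): max(2, 5, -1) = 5
n1 (Omar): min(9, 5) = 5
Uma prefers the higher value; n2=1, n1=5. n1 is better since 5 > 1.

n1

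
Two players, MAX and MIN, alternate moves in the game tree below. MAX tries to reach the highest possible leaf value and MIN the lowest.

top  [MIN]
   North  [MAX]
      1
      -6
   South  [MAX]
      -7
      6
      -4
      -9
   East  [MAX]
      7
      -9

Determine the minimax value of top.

North (MAX): max(1, -6) = 1
South (MAX): max(-7, 6, -4, -9) = 6
East (MAX): max(7, -9) = 7
top (MIN): min(1, 6, 7) = 1

1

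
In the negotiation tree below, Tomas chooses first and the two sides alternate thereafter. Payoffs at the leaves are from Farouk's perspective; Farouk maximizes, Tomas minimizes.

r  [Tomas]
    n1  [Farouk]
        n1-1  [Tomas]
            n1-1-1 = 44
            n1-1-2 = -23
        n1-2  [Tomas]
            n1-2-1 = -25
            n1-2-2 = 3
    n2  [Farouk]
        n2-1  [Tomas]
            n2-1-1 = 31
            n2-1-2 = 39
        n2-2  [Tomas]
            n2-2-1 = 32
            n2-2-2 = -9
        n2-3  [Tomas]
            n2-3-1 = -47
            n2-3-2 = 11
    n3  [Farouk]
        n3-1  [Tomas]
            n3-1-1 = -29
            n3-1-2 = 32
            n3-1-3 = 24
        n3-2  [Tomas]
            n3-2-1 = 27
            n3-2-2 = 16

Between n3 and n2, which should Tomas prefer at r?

n3

n3-1 (Tomas): min(-29, 32, 24) = -29
n3-2 (Tomas): min(27, 16) = 16
n3 (Farouk): max(-29, 16) = 16
n2-1 (Tomas): min(31, 39) = 31
n2-2 (Tomas): min(32, -9) = -9
n2-3 (Tomas): min(-47, 11) = -47
n2 (Farouk): max(31, -9, -47) = 31
Tomas prefers the lower value; n3=16, n2=31. n3 is better since 16 < 31.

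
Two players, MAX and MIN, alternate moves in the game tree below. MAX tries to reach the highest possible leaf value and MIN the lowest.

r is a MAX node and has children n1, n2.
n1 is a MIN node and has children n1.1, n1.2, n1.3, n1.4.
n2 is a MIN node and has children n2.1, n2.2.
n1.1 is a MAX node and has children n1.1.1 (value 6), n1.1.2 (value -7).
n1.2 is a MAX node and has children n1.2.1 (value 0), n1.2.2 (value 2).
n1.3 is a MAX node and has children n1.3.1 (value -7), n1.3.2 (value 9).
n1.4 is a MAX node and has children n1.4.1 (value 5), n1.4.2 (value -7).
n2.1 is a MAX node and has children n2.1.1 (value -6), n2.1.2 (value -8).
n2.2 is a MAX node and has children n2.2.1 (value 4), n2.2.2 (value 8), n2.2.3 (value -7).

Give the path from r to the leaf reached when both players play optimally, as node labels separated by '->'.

n1.1 (MAX): max(6, -7) = 6
n1.2 (MAX): max(0, 2) = 2
n1.3 (MAX): max(-7, 9) = 9
n1.4 (MAX): max(5, -7) = 5
n1 (MIN): min(6, 2, 9, 5) = 2
n2.1 (MAX): max(-6, -8) = -6
n2.2 (MAX): max(4, 8, -7) = 8
n2 (MIN): min(-6, 8) = -6
r (MAX): max(2, -6) = 2
At r, MAX picks n1 (highest: 2).
At n1, MIN picks n1.2 (lowest: 2).
At n1.2, MAX picks n1.2.2 (highest: 2).
Terminal value 2.

r -> n1 -> n1.2 -> n1.2.2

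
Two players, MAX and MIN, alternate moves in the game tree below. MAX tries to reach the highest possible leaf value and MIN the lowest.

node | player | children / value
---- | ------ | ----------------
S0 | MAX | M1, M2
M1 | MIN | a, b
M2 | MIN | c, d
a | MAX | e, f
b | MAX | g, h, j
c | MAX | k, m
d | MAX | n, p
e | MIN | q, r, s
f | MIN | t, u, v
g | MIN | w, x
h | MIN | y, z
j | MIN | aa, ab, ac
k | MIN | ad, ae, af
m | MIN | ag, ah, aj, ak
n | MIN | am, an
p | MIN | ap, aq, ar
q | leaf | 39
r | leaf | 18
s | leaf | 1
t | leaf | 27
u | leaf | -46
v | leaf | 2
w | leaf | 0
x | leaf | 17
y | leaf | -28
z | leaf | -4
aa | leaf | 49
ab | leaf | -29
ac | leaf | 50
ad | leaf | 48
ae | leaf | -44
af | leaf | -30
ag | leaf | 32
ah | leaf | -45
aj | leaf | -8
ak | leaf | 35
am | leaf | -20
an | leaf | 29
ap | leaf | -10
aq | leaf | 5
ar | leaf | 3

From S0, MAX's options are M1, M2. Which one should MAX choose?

M1

e (MIN): min(39, 18, 1) = 1
f (MIN): min(27, -46, 2) = -46
a (MAX): max(1, -46) = 1
g (MIN): min(0, 17) = 0
h (MIN): min(-28, -4) = -28
j (MIN): min(49, -29, 50) = -29
b (MAX): max(0, -28, -29) = 0
M1 (MIN): min(1, 0) = 0
k (MIN): min(48, -44, -30) = -44
m (MIN): min(32, -45, -8, 35) = -45
c (MAX): max(-44, -45) = -44
n (MIN): min(-20, 29) = -20
p (MIN): min(-10, 5, 3) = -10
d (MAX): max(-20, -10) = -10
M2 (MIN): min(-44, -10) = -44
S0 (MAX): max(0, -44) = 0
MAX at S0 wants the highest of {M1=0, M2=-44}, so chooses M1.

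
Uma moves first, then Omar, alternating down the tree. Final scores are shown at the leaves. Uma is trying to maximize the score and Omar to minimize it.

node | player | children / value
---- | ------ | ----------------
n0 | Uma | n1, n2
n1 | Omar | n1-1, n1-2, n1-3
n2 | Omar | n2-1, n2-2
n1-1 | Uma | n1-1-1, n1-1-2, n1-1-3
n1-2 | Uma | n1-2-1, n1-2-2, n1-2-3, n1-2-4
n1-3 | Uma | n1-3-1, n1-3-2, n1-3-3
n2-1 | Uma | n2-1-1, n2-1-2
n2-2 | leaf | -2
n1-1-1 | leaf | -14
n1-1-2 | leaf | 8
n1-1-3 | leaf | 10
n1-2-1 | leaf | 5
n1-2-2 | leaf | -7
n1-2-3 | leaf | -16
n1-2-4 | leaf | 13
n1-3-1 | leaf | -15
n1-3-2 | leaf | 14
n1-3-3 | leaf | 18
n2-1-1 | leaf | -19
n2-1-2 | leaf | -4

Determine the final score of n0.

n1-1 (Uma): max(-14, 8, 10) = 10
n1-2 (Uma): max(5, -7, -16, 13) = 13
n1-3 (Uma): max(-15, 14, 18) = 18
n1 (Omar): min(10, 13, 18) = 10
n2-1 (Uma): max(-19, -4) = -4
n2 (Omar): min(-4, -2) = -4
n0 (Uma): max(10, -4) = 10

10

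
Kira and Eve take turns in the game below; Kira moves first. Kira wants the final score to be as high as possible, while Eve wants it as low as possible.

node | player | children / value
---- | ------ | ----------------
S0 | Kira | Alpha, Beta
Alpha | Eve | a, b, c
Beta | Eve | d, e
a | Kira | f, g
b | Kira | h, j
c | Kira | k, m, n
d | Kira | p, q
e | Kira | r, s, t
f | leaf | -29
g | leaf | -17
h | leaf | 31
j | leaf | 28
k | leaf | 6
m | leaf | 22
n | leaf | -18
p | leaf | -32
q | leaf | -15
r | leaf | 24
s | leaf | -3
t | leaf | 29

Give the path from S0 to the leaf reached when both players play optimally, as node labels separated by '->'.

a (Kira): max(-29, -17) = -17
b (Kira): max(31, 28) = 31
c (Kira): max(6, 22, -18) = 22
Alpha (Eve): min(-17, 31, 22) = -17
d (Kira): max(-32, -15) = -15
e (Kira): max(24, -3, 29) = 29
Beta (Eve): min(-15, 29) = -15
S0 (Kira): max(-17, -15) = -15
At S0, Kira picks Beta (highest: -15).
At Beta, Eve picks d (lowest: -15).
At d, Kira picks q (highest: -15).
Terminal value -15.

S0 -> Beta -> d -> q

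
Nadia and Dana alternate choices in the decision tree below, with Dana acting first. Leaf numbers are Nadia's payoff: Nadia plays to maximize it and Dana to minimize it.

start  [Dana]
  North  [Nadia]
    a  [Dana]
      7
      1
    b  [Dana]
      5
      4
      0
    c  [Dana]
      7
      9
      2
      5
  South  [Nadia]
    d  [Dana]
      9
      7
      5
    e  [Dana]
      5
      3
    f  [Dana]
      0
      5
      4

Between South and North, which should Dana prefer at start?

d (Dana): min(9, 7, 5) = 5
e (Dana): min(5, 3) = 3
f (Dana): min(0, 5, 4) = 0
South (Nadia): max(5, 3, 0) = 5
a (Dana): min(7, 1) = 1
b (Dana): min(5, 4, 0) = 0
c (Dana): min(7, 9, 2, 5) = 2
North (Nadia): max(1, 0, 2) = 2
Dana prefers the lower value; South=5, North=2. North is better since 2 < 5.

North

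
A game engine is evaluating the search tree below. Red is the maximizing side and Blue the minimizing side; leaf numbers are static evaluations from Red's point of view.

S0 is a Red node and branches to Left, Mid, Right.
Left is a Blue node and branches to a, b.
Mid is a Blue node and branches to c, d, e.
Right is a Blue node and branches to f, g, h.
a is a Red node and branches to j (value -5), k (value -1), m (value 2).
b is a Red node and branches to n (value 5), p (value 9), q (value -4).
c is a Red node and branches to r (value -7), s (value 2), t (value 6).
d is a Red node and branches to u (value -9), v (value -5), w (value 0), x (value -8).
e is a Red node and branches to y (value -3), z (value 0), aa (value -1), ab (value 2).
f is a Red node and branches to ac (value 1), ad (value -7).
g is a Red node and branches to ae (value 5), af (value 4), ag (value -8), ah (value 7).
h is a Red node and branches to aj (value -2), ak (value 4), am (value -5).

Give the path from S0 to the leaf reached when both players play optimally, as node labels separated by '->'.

S0 -> Left -> a -> m

a (Red): max(-5, -1, 2) = 2
b (Red): max(5, 9, -4) = 9
Left (Blue): min(2, 9) = 2
c (Red): max(-7, 2, 6) = 6
d (Red): max(-9, -5, 0, -8) = 0
e (Red): max(-3, 0, -1, 2) = 2
Mid (Blue): min(6, 0, 2) = 0
f (Red): max(1, -7) = 1
g (Red): max(5, 4, -8, 7) = 7
h (Red): max(-2, 4, -5) = 4
Right (Blue): min(1, 7, 4) = 1
S0 (Red): max(2, 0, 1) = 2
At S0, Red picks Left (highest: 2).
At Left, Blue picks a (lowest: 2).
At a, Red picks m (highest: 2).
Terminal value 2.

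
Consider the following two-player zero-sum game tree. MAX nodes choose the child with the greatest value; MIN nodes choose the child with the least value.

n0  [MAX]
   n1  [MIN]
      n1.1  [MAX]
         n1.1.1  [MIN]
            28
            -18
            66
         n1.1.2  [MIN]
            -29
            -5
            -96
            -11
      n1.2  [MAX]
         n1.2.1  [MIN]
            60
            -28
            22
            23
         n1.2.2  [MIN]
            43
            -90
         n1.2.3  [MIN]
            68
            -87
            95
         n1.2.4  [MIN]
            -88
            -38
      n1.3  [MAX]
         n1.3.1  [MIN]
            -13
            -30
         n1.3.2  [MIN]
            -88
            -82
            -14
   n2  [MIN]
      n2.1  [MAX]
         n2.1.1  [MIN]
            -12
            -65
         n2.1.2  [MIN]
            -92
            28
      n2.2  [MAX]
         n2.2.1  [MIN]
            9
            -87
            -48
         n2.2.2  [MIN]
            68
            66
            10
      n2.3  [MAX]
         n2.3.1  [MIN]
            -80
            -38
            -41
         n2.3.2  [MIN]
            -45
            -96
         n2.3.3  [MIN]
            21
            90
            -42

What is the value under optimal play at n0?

-30

n1.1.1 (MIN): min(28, -18, 66) = -18
n1.1.2 (MIN): min(-29, -5, -96, -11) = -96
n1.1 (MAX): max(-18, -96) = -18
n1.2.1 (MIN): min(60, -28, 22, 23) = -28
n1.2.2 (MIN): min(43, -90) = -90
n1.2.3 (MIN): min(68, -87, 95) = -87
n1.2.4 (MIN): min(-88, -38) = -88
n1.2 (MAX): max(-28, -90, -87, -88) = -28
n1.3.1 (MIN): min(-13, -30) = -30
n1.3.2 (MIN): min(-88, -82, -14) = -88
n1.3 (MAX): max(-30, -88) = -30
n1 (MIN): min(-18, -28, -30) = -30
n2.1.1 (MIN): min(-12, -65) = -65
n2.1.2 (MIN): min(-92, 28) = -92
n2.1 (MAX): max(-65, -92) = -65
n2.2.1 (MIN): min(9, -87, -48) = -87
n2.2.2 (MIN): min(68, 66, 10) = 10
n2.2 (MAX): max(-87, 10) = 10
n2.3.1 (MIN): min(-80, -38, -41) = -80
n2.3.2 (MIN): min(-45, -96) = -96
n2.3.3 (MIN): min(21, 90, -42) = -42
n2.3 (MAX): max(-80, -96, -42) = -42
n2 (MIN): min(-65, 10, -42) = -65
n0 (MAX): max(-30, -65) = -30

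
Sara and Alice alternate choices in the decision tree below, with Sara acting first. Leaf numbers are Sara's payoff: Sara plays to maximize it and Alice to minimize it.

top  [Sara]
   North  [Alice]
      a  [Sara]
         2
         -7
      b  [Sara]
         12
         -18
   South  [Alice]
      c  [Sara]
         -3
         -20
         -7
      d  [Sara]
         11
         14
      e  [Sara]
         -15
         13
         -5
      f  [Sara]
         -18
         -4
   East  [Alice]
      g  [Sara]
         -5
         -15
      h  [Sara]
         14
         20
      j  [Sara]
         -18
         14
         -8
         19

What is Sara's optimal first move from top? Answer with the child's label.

a (Sara): max(2, -7) = 2
b (Sara): max(12, -18) = 12
North (Alice): min(2, 12) = 2
c (Sara): max(-3, -20, -7) = -3
d (Sara): max(11, 14) = 14
e (Sara): max(-15, 13, -5) = 13
f (Sara): max(-18, -4) = -4
South (Alice): min(-3, 14, 13, -4) = -4
g (Sara): max(-5, -15) = -5
h (Sara): max(14, 20) = 20
j (Sara): max(-18, 14, -8, 19) = 19
East (Alice): min(-5, 20, 19) = -5
top (Sara): max(2, -4, -5) = 2
Sara at top wants the highest of {North=2, South=-4, East=-5}, so chooses North.

North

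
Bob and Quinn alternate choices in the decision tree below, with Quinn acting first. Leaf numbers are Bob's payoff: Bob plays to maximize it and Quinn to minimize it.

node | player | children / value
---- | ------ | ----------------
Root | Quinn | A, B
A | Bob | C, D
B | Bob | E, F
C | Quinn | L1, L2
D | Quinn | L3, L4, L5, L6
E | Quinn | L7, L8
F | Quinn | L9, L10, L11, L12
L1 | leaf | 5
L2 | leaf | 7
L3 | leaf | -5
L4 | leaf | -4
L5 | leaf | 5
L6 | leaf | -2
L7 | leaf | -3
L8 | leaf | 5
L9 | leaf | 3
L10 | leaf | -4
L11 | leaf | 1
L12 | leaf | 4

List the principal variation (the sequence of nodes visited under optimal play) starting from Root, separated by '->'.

Root -> B -> E -> L7

C (Quinn): min(5, 7) = 5
D (Quinn): min(-5, -4, 5, -2) = -5
A (Bob): max(5, -5) = 5
E (Quinn): min(-3, 5) = -3
F (Quinn): min(3, -4, 1, 4) = -4
B (Bob): max(-3, -4) = -3
Root (Quinn): min(5, -3) = -3
At Root, Quinn picks B (lowest: -3).
At B, Bob picks E (highest: -3).
At E, Quinn picks L7 (lowest: -3).
Terminal value -3.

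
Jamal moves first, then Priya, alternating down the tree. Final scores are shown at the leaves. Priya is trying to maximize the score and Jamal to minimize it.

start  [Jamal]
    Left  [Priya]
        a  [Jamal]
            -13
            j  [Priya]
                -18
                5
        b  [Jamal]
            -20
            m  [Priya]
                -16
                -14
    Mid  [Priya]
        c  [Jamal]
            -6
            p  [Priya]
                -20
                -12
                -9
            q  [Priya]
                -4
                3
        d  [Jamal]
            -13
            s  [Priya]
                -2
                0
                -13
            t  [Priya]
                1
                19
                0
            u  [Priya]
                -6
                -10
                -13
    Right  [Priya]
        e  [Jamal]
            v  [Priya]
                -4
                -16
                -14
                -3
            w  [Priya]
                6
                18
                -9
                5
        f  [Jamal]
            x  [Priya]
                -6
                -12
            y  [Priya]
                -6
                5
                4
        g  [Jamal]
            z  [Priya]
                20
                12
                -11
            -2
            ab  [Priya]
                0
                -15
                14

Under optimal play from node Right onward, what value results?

v (Priya): max(-4, -16, -14, -3) = -3
w (Priya): max(6, 18, -9, 5) = 18
e (Jamal): min(-3, 18) = -3
x (Priya): max(-6, -12) = -6
y (Priya): max(-6, 5, 4) = 5
f (Jamal): min(-6, 5) = -6
z (Priya): max(20, 12, -11) = 20
ab (Priya): max(0, -15, 14) = 14
g (Jamal): min(20, -2, 14) = -2
Right (Priya): max(-3, -6, -2) = -2

-2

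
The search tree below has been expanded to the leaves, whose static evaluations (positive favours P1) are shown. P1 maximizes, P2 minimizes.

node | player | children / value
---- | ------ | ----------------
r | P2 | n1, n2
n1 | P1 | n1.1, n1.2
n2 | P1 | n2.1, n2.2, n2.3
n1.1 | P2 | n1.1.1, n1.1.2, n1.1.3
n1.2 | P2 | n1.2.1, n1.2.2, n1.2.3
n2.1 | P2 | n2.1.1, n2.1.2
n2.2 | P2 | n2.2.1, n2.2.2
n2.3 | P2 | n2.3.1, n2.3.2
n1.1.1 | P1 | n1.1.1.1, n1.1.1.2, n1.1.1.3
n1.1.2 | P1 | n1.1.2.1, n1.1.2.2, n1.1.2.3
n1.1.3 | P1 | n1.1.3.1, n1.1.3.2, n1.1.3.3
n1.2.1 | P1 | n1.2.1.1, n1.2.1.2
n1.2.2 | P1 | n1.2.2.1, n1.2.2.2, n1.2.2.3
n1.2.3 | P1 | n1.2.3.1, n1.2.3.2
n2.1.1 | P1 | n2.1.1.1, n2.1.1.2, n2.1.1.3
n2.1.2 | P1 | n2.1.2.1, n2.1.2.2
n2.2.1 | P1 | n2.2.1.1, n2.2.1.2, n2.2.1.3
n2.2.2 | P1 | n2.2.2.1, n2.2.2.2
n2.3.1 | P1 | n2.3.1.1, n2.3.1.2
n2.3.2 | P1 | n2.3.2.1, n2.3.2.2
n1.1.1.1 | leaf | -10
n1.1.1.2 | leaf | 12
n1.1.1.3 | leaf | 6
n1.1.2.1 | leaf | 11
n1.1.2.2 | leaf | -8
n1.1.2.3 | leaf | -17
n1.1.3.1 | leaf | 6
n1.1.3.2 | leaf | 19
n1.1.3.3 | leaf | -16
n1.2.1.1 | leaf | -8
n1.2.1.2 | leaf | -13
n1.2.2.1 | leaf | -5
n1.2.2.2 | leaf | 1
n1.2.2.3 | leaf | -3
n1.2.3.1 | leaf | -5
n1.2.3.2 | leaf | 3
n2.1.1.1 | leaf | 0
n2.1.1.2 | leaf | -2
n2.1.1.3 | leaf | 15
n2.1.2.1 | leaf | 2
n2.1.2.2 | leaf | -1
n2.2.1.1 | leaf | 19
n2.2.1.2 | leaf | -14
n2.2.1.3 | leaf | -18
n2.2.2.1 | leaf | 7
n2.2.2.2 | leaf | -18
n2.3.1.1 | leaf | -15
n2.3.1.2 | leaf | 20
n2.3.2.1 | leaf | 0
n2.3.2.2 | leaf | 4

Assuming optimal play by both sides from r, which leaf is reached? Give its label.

n1.1.1 (P1): max(-10, 12, 6) = 12
n1.1.2 (P1): max(11, -8, -17) = 11
n1.1.3 (P1): max(6, 19, -16) = 19
n1.1 (P2): min(12, 11, 19) = 11
n1.2.1 (P1): max(-8, -13) = -8
n1.2.2 (P1): max(-5, 1, -3) = 1
n1.2.3 (P1): max(-5, 3) = 3
n1.2 (P2): min(-8, 1, 3) = -8
n1 (P1): max(11, -8) = 11
n2.1.1 (P1): max(0, -2, 15) = 15
n2.1.2 (P1): max(2, -1) = 2
n2.1 (P2): min(15, 2) = 2
n2.2.1 (P1): max(19, -14, -18) = 19
n2.2.2 (P1): max(7, -18) = 7
n2.2 (P2): min(19, 7) = 7
n2.3.1 (P1): max(-15, 20) = 20
n2.3.2 (P1): max(0, 4) = 4
n2.3 (P2): min(20, 4) = 4
n2 (P1): max(2, 7, 4) = 7
r (P2): min(11, 7) = 7
At r, P2 picks n2 (lowest: 7).
At n2, P1 picks n2.2 (highest: 7).
At n2.2, P2 picks n2.2.2 (lowest: 7).
At n2.2.2, P1 picks n2.2.2.1 (highest: 7).
Terminal value 7.

n2.2.2.1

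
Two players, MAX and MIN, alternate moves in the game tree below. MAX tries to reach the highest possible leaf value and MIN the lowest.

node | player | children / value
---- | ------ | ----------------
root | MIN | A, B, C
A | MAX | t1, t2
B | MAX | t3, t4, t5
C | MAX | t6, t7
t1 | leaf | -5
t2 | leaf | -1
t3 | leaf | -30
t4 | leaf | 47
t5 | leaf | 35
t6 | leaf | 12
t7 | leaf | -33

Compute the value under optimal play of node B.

47

B (MAX): max(-30, 47, 35) = 47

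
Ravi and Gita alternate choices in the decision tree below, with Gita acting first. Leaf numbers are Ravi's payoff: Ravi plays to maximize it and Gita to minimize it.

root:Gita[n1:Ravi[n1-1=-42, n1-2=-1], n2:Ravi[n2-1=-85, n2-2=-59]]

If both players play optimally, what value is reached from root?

n1 (Ravi): max(-42, -1) = -1
n2 (Ravi): max(-85, -59) = -59
root (Gita): min(-1, -59) = -59

-59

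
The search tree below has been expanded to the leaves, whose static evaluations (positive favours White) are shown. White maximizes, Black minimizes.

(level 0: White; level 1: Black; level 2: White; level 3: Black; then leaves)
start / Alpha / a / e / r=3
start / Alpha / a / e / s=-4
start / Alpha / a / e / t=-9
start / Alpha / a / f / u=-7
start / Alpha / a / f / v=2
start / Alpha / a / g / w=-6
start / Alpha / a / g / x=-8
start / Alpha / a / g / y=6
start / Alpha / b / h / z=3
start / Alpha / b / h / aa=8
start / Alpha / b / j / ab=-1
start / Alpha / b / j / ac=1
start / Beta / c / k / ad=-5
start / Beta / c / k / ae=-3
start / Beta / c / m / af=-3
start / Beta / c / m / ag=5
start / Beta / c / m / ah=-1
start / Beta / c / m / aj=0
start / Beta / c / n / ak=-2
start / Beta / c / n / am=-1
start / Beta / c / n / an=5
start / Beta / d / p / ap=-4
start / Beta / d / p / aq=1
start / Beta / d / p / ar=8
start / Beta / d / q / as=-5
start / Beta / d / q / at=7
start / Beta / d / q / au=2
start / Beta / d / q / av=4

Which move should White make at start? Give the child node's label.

e (Black): min(3, -4, -9) = -9
f (Black): min(-7, 2) = -7
g (Black): min(-6, -8, 6) = -8
a (White): max(-9, -7, -8) = -7
h (Black): min(3, 8) = 3
j (Black): min(-1, 1) = -1
b (White): max(3, -1) = 3
Alpha (Black): min(-7, 3) = -7
k (Black): min(-5, -3) = -5
m (Black): min(-3, 5, -1, 0) = -3
n (Black): min(-2, -1, 5) = -2
c (White): max(-5, -3, -2) = -2
p (Black): min(-4, 1, 8) = -4
q (Black): min(-5, 7, 2, 4) = -5
d (White): max(-4, -5) = -4
Beta (Black): min(-2, -4) = -4
start (White): max(-7, -4) = -4
White at start wants the highest of {Alpha=-7, Beta=-4}, so chooses Beta.

Beta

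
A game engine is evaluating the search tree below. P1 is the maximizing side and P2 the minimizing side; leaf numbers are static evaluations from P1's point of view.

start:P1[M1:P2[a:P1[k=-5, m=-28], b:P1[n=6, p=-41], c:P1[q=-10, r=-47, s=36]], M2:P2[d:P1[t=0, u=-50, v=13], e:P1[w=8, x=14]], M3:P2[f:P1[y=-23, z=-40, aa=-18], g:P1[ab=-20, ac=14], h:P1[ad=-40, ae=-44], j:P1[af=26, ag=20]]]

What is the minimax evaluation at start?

13

a (P1): max(-5, -28) = -5
b (P1): max(6, -41) = 6
c (P1): max(-10, -47, 36) = 36
M1 (P2): min(-5, 6, 36) = -5
d (P1): max(0, -50, 13) = 13
e (P1): max(8, 14) = 14
M2 (P2): min(13, 14) = 13
f (P1): max(-23, -40, -18) = -18
g (P1): max(-20, 14) = 14
h (P1): max(-40, -44) = -40
j (P1): max(26, 20) = 26
M3 (P2): min(-18, 14, -40, 26) = -40
start (P1): max(-5, 13, -40) = 13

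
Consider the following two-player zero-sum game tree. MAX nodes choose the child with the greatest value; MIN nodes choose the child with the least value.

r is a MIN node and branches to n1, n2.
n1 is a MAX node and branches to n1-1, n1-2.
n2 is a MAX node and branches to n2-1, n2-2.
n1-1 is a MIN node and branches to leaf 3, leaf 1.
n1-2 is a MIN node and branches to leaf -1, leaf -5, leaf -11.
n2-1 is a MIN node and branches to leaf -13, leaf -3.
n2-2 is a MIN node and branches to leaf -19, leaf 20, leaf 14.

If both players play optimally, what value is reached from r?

n1-1 (MIN): min(3, 1) = 1
n1-2 (MIN): min(-1, -5, -11) = -11
n1 (MAX): max(1, -11) = 1
n2-1 (MIN): min(-13, -3) = -13
n2-2 (MIN): min(-19, 20, 14) = -19
n2 (MAX): max(-13, -19) = -13
r (MIN): min(1, -13) = -13

-13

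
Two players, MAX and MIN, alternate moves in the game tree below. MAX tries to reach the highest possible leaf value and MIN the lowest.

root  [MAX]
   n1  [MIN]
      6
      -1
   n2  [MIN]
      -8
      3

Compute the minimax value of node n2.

n2 (MIN): min(-8, 3) = -8

-8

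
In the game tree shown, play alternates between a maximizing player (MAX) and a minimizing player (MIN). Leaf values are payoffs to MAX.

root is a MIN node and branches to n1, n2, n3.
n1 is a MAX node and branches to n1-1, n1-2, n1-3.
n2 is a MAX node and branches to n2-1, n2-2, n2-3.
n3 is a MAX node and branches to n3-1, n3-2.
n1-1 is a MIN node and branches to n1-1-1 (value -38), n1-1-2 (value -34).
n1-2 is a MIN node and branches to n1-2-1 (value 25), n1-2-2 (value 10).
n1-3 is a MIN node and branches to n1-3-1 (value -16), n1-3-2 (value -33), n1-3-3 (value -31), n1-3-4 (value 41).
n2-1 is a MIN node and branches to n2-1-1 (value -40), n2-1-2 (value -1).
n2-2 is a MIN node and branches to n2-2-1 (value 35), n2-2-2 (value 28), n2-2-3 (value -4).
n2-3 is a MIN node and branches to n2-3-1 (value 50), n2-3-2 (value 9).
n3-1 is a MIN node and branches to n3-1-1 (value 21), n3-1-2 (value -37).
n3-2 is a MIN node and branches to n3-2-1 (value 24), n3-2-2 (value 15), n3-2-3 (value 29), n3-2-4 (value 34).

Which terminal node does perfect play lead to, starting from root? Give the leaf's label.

n2-3-2

n1-1 (MIN): min(-38, -34) = -38
n1-2 (MIN): min(25, 10) = 10
n1-3 (MIN): min(-16, -33, -31, 41) = -33
n1 (MAX): max(-38, 10, -33) = 10
n2-1 (MIN): min(-40, -1) = -40
n2-2 (MIN): min(35, 28, -4) = -4
n2-3 (MIN): min(50, 9) = 9
n2 (MAX): max(-40, -4, 9) = 9
n3-1 (MIN): min(21, -37) = -37
n3-2 (MIN): min(24, 15, 29, 34) = 15
n3 (MAX): max(-37, 15) = 15
root (MIN): min(10, 9, 15) = 9
At root, MIN picks n2 (lowest: 9).
At n2, MAX picks n2-3 (highest: 9).
At n2-3, MIN picks n2-3-2 (lowest: 9).
Terminal value 9.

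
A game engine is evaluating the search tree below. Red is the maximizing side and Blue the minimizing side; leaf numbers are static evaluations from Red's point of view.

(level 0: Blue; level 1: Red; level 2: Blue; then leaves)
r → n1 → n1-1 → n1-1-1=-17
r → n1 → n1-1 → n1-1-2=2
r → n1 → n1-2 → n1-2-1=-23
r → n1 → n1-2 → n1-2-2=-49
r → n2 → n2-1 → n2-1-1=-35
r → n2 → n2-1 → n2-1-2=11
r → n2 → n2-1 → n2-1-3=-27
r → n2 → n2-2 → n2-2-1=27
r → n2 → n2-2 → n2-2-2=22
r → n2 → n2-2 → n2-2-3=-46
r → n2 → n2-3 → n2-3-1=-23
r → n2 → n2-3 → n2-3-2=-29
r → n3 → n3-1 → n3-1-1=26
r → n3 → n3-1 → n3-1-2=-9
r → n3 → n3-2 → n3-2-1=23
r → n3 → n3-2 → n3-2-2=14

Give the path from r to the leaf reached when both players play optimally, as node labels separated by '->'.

r -> n2 -> n2-3 -> n2-3-2

n1-1 (Blue): min(-17, 2) = -17
n1-2 (Blue): min(-23, -49) = -49
n1 (Red): max(-17, -49) = -17
n2-1 (Blue): min(-35, 11, -27) = -35
n2-2 (Blue): min(27, 22, -46) = -46
n2-3 (Blue): min(-23, -29) = -29
n2 (Red): max(-35, -46, -29) = -29
n3-1 (Blue): min(26, -9) = -9
n3-2 (Blue): min(23, 14) = 14
n3 (Red): max(-9, 14) = 14
r (Blue): min(-17, -29, 14) = -29
At r, Blue picks n2 (lowest: -29).
At n2, Red picks n2-3 (highest: -29).
At n2-3, Blue picks n2-3-2 (lowest: -29).
Terminal value -29.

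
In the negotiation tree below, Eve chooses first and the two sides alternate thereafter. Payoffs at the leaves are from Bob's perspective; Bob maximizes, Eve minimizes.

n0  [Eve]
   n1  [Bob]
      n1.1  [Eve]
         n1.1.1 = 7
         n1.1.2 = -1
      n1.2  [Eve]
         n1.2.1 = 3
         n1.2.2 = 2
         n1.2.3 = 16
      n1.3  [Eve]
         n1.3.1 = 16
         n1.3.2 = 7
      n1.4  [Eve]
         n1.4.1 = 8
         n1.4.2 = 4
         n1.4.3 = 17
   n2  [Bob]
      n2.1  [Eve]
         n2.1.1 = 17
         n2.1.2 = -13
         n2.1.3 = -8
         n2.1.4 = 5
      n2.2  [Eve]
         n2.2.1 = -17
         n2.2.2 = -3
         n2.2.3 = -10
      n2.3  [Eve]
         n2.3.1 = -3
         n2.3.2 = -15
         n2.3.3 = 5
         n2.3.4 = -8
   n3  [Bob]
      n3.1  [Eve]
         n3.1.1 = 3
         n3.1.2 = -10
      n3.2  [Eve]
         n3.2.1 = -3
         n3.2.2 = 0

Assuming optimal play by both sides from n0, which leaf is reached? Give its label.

n2.1.2

n1.1 (Eve): min(7, -1) = -1
n1.2 (Eve): min(3, 2, 16) = 2
n1.3 (Eve): min(16, 7) = 7
n1.4 (Eve): min(8, 4, 17) = 4
n1 (Bob): max(-1, 2, 7, 4) = 7
n2.1 (Eve): min(17, -13, -8, 5) = -13
n2.2 (Eve): min(-17, -3, -10) = -17
n2.3 (Eve): min(-3, -15, 5, -8) = -15
n2 (Bob): max(-13, -17, -15) = -13
n3.1 (Eve): min(3, -10) = -10
n3.2 (Eve): min(-3, 0) = -3
n3 (Bob): max(-10, -3) = -3
n0 (Eve): min(7, -13, -3) = -13
At n0, Eve picks n2 (lowest: -13).
At n2, Bob picks n2.1 (highest: -13).
At n2.1, Eve picks n2.1.2 (lowest: -13).
Terminal value -13.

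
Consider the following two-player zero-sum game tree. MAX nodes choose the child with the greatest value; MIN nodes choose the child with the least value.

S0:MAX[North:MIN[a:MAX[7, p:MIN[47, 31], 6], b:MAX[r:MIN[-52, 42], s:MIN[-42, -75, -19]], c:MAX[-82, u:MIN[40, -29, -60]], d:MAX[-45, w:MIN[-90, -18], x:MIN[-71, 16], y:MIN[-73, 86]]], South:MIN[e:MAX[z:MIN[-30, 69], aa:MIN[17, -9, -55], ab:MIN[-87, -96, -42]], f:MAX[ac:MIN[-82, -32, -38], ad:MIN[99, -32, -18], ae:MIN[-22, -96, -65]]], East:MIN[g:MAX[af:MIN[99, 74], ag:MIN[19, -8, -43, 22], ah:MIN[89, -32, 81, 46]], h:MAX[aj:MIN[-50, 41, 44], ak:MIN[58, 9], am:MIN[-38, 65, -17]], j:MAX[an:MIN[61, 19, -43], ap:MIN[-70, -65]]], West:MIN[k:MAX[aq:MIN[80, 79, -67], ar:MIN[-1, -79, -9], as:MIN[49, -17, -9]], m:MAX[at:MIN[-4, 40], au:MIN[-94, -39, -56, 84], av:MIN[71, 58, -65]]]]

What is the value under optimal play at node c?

-60

u (MIN): min(40, -29, -60) = -60
c (MAX): max(-82, -60) = -60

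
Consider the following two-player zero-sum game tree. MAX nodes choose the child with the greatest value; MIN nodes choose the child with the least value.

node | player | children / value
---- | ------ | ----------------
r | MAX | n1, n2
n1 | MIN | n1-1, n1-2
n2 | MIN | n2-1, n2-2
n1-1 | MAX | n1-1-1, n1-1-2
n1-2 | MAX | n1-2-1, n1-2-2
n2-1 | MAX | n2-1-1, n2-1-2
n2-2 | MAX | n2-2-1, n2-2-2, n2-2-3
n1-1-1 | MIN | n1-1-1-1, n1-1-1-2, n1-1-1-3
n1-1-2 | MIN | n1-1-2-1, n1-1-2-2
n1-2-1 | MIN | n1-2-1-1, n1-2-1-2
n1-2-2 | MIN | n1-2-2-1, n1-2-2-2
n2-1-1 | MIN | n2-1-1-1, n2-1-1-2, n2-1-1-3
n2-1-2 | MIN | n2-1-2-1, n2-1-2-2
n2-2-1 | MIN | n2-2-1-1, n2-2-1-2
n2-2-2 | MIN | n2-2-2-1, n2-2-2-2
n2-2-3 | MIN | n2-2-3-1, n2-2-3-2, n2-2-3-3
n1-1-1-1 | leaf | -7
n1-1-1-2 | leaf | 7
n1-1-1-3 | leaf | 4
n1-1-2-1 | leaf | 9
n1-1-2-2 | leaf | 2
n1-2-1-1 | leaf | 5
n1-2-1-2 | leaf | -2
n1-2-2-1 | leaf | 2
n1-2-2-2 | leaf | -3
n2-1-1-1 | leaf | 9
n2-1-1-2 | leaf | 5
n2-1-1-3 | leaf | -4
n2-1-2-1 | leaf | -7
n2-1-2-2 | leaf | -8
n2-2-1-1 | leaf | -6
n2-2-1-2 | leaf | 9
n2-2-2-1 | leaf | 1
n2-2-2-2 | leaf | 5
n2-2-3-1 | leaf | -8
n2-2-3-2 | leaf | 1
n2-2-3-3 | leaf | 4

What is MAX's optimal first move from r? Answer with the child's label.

n1-1-1 (MIN): min(-7, 7, 4) = -7
n1-1-2 (MIN): min(9, 2) = 2
n1-1 (MAX): max(-7, 2) = 2
n1-2-1 (MIN): min(5, -2) = -2
n1-2-2 (MIN): min(2, -3) = -3
n1-2 (MAX): max(-2, -3) = -2
n1 (MIN): min(2, -2) = -2
n2-1-1 (MIN): min(9, 5, -4) = -4
n2-1-2 (MIN): min(-7, -8) = -8
n2-1 (MAX): max(-4, -8) = -4
n2-2-1 (MIN): min(-6, 9) = -6
n2-2-2 (MIN): min(1, 5) = 1
n2-2-3 (MIN): min(-8, 1, 4) = -8
n2-2 (MAX): max(-6, 1, -8) = 1
n2 (MIN): min(-4, 1) = -4
r (MAX): max(-2, -4) = -2
MAX at r wants the highest of {n1=-2, n2=-4}, so chooses n1.

n1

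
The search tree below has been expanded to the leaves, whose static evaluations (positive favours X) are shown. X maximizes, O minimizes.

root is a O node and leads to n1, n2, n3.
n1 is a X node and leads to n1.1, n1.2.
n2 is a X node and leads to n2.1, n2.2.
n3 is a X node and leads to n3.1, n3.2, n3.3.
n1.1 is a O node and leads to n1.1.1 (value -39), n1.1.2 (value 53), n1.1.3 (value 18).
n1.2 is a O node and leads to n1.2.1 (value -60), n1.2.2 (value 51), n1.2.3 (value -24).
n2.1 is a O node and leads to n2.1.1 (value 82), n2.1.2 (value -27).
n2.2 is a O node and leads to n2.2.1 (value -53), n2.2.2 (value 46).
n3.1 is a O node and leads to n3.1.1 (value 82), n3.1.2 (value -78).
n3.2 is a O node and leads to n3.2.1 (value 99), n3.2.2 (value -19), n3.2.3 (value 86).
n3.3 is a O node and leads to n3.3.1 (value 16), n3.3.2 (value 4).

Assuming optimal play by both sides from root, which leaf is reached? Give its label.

n1.1.1

n1.1 (O): min(-39, 53, 18) = -39
n1.2 (O): min(-60, 51, -24) = -60
n1 (X): max(-39, -60) = -39
n2.1 (O): min(82, -27) = -27
n2.2 (O): min(-53, 46) = -53
n2 (X): max(-27, -53) = -27
n3.1 (O): min(82, -78) = -78
n3.2 (O): min(99, -19, 86) = -19
n3.3 (O): min(16, 4) = 4
n3 (X): max(-78, -19, 4) = 4
root (O): min(-39, -27, 4) = -39
At root, O picks n1 (lowest: -39).
At n1, X picks n1.1 (highest: -39).
At n1.1, O picks n1.1.1 (lowest: -39).
Terminal value -39.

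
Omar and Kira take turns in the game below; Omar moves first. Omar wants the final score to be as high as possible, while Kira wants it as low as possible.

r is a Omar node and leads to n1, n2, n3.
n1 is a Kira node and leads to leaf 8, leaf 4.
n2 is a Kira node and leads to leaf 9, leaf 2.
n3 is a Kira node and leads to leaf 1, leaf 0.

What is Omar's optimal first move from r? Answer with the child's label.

n1

n1 (Kira): min(8, 4) = 4
n2 (Kira): min(9, 2) = 2
n3 (Kira): min(1, 0) = 0
r (Omar): max(4, 2, 0) = 4
Omar at r wants the highest of {n1=4, n2=2, n3=0}, so chooses n1.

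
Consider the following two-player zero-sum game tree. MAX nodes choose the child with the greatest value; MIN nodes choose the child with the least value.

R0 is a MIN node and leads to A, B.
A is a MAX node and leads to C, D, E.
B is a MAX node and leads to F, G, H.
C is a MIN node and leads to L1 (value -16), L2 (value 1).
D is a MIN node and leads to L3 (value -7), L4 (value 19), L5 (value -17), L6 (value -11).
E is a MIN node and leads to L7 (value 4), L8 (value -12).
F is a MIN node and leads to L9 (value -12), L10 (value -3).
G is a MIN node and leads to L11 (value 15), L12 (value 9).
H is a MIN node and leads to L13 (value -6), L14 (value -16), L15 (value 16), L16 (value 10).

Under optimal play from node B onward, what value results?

F (MIN): min(-12, -3) = -12
G (MIN): min(15, 9) = 9
H (MIN): min(-6, -16, 16, 10) = -16
B (MAX): max(-12, 9, -16) = 9

9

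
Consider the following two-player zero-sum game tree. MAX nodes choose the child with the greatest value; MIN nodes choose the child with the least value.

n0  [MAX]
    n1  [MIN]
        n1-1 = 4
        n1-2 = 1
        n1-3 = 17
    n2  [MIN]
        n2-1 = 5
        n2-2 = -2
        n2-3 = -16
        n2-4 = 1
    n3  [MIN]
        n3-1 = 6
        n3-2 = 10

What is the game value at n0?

6

n1 (MIN): min(4, 1, 17) = 1
n2 (MIN): min(5, -2, -16, 1) = -16
n3 (MIN): min(6, 10) = 6
n0 (MAX): max(1, -16, 6) = 6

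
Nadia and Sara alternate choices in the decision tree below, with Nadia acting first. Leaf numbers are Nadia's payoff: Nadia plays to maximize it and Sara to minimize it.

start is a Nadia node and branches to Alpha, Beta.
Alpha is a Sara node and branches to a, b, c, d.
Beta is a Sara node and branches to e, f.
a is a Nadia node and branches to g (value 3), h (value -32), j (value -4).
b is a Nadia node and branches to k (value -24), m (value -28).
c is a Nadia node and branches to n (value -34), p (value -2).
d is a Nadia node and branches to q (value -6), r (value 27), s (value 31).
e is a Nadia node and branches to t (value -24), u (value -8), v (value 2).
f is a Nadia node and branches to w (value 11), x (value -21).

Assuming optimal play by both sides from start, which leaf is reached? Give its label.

a (Nadia): max(3, -32, -4) = 3
b (Nadia): max(-24, -28) = -24
c (Nadia): max(-34, -2) = -2
d (Nadia): max(-6, 27, 31) = 31
Alpha (Sara): min(3, -24, -2, 31) = -24
e (Nadia): max(-24, -8, 2) = 2
f (Nadia): max(11, -21) = 11
Beta (Sara): min(2, 11) = 2
start (Nadia): max(-24, 2) = 2
At start, Nadia picks Beta (highest: 2).
At Beta, Sara picks e (lowest: 2).
At e, Nadia picks v (highest: 2).
Terminal value 2.

v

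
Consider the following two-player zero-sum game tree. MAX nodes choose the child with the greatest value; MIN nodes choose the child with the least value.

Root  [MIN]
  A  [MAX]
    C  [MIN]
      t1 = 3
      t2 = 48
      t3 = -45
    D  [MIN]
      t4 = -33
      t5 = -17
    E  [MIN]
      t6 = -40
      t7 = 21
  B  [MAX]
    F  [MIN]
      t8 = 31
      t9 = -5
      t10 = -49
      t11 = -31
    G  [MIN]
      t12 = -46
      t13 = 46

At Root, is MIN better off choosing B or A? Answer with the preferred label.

B

F (MIN): min(31, -5, -49, -31) = -49
G (MIN): min(-46, 46) = -46
B (MAX): max(-49, -46) = -46
C (MIN): min(3, 48, -45) = -45
D (MIN): min(-33, -17) = -33
E (MIN): min(-40, 21) = -40
A (MAX): max(-45, -33, -40) = -33
MIN prefers the lower value; B=-46, A=-33. B is better since -46 < -33.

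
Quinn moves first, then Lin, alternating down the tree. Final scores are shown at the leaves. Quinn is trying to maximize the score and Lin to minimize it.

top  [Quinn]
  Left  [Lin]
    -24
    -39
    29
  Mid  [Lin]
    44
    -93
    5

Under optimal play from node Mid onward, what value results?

Mid (Lin): min(44, -93, 5) = -93

-93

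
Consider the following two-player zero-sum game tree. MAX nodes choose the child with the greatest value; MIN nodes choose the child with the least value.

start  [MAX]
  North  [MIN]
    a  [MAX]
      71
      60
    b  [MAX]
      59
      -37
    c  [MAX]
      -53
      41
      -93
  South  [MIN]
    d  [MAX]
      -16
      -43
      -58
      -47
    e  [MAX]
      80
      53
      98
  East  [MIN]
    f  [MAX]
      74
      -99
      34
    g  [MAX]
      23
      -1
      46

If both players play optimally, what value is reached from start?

46

a (MAX): max(71, 60) = 71
b (MAX): max(59, -37) = 59
c (MAX): max(-53, 41, -93) = 41
North (MIN): min(71, 59, 41) = 41
d (MAX): max(-16, -43, -58, -47) = -16
e (MAX): max(80, 53, 98) = 98
South (MIN): min(-16, 98) = -16
f (MAX): max(74, -99, 34) = 74
g (MAX): max(23, -1, 46) = 46
East (MIN): min(74, 46) = 46
start (MAX): max(41, -16, 46) = 46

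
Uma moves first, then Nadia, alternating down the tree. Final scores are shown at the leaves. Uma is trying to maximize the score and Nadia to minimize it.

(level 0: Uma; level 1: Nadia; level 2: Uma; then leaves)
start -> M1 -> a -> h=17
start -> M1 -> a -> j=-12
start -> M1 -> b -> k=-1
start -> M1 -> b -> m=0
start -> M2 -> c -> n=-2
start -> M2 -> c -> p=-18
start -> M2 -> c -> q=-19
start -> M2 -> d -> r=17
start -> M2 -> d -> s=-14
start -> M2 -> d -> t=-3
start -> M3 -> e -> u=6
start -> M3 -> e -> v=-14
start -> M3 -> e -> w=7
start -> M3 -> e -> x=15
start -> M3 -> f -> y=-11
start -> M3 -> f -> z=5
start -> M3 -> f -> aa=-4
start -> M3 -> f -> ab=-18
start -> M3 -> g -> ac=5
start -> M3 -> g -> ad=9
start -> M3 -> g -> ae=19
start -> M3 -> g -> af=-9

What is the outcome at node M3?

e (Uma): max(6, -14, 7, 15) = 15
f (Uma): max(-11, 5, -4, -18) = 5
g (Uma): max(5, 9, 19, -9) = 19
M3 (Nadia): min(15, 5, 19) = 5

5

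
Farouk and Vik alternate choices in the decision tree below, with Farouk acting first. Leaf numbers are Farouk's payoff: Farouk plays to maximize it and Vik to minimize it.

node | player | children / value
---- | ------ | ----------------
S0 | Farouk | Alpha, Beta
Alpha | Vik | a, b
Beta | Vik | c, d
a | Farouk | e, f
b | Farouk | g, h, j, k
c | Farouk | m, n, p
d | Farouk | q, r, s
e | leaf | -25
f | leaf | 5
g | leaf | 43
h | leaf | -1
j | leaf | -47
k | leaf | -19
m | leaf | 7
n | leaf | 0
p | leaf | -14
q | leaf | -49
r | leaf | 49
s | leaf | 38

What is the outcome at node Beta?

c (Farouk): max(7, 0, -14) = 7
d (Farouk): max(-49, 49, 38) = 49
Beta (Vik): min(7, 49) = 7

7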